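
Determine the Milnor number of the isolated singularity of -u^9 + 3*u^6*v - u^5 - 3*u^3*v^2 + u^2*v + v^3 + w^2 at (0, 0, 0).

4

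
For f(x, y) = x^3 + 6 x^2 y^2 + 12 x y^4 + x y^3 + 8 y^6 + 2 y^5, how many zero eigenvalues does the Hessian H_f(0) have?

2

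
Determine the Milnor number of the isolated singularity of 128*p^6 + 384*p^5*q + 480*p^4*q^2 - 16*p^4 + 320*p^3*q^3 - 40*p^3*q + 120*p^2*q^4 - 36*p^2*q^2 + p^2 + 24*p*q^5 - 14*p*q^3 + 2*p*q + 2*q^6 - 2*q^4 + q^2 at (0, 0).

5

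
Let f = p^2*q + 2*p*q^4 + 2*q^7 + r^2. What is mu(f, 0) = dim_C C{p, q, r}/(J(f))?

The Hessian of f at 0 has rank 1. Corank 2; j^3 = p^2*q has shape L^2 M (L != M), so D-series; mu = 8 gives D_8.

8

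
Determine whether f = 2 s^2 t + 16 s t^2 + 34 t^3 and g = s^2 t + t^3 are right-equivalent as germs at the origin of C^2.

Yes.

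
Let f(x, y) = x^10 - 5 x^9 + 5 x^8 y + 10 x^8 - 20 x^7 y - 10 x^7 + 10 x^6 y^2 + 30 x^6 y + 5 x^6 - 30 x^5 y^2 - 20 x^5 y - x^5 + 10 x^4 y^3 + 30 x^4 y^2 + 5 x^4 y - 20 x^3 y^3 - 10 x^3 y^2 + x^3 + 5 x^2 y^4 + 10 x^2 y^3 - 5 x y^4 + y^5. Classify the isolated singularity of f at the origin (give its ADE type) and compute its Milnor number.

The Hessian of f at 0 has rank 0. Corank 2; j^3 = x^3 is a perfect cube, so E-series; the 5-jet and mu = 8 give E_8.

Type E_8, Milnor number mu = 8.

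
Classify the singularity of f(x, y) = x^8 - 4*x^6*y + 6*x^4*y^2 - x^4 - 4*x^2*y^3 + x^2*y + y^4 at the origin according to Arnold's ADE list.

The Hessian of f at 0 is [[0, 0], [0, 0]] with rank 0, so corank 2. A Groebner basis of the Jacobian ideal J(f) in C{x,y} is {x^3, x^2/4 + y^3, x*y}; counting standard monomials gives mu = 5. Corank 2; j^3 = x^2*y has shape L^2 M (L != M), so D-series; mu = 5 gives D_5.

D_{5}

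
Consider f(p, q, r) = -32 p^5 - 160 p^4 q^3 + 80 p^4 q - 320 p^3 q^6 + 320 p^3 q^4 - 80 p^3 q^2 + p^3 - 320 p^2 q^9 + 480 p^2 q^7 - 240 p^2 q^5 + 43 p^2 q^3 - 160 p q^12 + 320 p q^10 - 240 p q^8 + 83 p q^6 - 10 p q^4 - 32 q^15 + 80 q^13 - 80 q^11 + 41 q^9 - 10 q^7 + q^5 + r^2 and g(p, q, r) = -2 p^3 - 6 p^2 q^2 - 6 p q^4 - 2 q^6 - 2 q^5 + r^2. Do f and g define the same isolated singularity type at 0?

Yes.

The Hessian of f at 0 is [[0, 0, 0], [0, 0, 0], [0, 0, 2]] with rank 1, so corank 2. A Groebner basis of the Jacobian ideal J(f) in C{p,q,r} is {p^2/2 + p*q^3, 4*p^2 + q^4, p^3, p^2*q, r}; counting standard monomials gives mu = 8. Corank 2; j^3 = p^3 is a perfect cube, so E-series; the 5-jet and mu = 8 give E_8. The Hessian of g at 0 is [[0, 0, 0], [0, 0, 0], [0, 0, 2]] with rank 1, so corank 2. A Groebner basis of the Jacobian ideal J(g) in C{p,q,r} is {q^4, p^3, p^2/2 + p*q^2, r}; counting standard monomials gives mu = 8. Corank 2; j^3 = -2*p^3 is a perfect cube, so E-series; the 5-jet and mu = 8 give E_8. Both have type E_8, hence right-equivalent.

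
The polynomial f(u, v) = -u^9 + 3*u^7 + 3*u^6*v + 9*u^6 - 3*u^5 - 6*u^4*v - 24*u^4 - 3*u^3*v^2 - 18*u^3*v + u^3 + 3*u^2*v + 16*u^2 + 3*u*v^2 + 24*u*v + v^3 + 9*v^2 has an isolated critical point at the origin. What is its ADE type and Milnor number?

The Hessian of f at 0 has rank 1. Corank 1: A-series; mu = 2 gives A_2.

Type A_{2}, Milnor number mu = 2.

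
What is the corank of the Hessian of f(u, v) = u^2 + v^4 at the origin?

Hessian at 0 has rank 1.

1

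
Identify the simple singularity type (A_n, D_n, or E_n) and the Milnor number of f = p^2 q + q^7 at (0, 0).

Type D8, Milnor number mu = 8.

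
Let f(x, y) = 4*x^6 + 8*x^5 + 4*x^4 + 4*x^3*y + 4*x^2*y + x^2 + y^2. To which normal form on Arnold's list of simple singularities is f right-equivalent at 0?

A_1

The Hessian of f at 0 is [[2, 0], [0, 2]] with rank 2, so corank 0. A Groebner basis of the Jacobian ideal J(f) in C{x,y} is {x, y}; counting standard monomials gives mu = 1. Corank 0: nondegenerate Morse point, so A_1.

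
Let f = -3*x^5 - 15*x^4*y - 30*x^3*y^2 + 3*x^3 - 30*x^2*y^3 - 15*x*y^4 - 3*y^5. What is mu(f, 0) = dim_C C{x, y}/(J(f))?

8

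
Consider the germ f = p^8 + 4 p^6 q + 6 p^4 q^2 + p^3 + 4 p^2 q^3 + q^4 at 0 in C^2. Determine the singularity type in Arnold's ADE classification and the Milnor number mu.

Type E_{6}, Milnor number mu = 6.

The Hessian of f at 0 is [[0, 0], [0, 0]] with rank 0, so corank 2. A Groebner basis of the Jacobian ideal J(f) in C{p,q} is {q^3, p^2}; counting standard monomials gives mu = 6. Corank 2; j^3 = p^3 is a perfect cube, so E-series; the 4-jet and mu = 6 give E_6.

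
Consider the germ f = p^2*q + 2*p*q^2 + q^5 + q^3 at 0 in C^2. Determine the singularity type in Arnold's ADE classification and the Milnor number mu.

The Hessian of f at 0 has rank 0. Corank 2; j^3 = q*(p + q)^2 has shape L^2 M (L != M), so D-series; mu = 6 gives D_6.

Type D6, Milnor number mu = 6.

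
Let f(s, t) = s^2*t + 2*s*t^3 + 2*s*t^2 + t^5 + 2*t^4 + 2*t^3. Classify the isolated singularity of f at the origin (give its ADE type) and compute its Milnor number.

Type D4, Milnor number mu = 4.

The Hessian of f at 0 has rank 0. Corank 2; j^3 = t*(s^2 + 2*s*t + 2*t^2) splits into three distinct lines over C (the quadratic factor has nonzero discriminant), so D_4.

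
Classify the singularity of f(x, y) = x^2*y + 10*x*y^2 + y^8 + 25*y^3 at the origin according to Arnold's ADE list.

D9

The Hessian of f at 0 is [[0, 0], [0, 0]] with rank 0, so corank 2. A Groebner basis of the Jacobian ideal J(f) in C{x,y} is {x^2/8 + y^7 - 25*y^2/8, x^3 + 125*y^3, x*y + 5*y^2}; counting standard monomials gives mu = 9. Corank 2; j^3 = y*(x + 5*y)^2 has shape L^2 M (L != M), so D-series; mu = 9 gives D_9.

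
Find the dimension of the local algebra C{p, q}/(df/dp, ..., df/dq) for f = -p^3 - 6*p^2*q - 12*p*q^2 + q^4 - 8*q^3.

The Hessian of f at 0 is [[0, 0], [0, 0]] with rank 0, so corank 2. A Groebner basis of the Jacobian ideal J(f) in C{p,q} is {q^3, p^2 + 4*p*q + 4*q^2}; counting standard monomials gives mu = 6. Corank 2; j^3 = -(p + 2*q)^3 is a perfect cube, so E-series; the 4-jet and mu = 6 give E_6.

6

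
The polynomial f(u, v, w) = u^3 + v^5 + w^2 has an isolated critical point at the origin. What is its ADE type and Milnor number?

Type E_{8}, Milnor number mu = 8.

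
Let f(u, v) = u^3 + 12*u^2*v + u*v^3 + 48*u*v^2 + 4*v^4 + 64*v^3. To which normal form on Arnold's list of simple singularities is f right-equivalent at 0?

The Hessian of f at 0 is [[0, 0], [0, 0]] with rank 0, so corank 2. A Groebner basis of the Jacobian ideal J(f) in C{u,v} is {u^3 + 12*u^2*v + 384*u^2 + 3072*u*v + 6144*v^2, -12*u^2 + u*v^2 - 96*u*v - 192*v^2, 3*u^2 + 24*u*v + v^3 + 48*v^2}; counting standard monomials gives mu = 7. Corank 2; j^3 = (u + 4*v)^3 is a perfect cube, so E-series; the 4-jet and mu = 7 give E_7.

E_{7}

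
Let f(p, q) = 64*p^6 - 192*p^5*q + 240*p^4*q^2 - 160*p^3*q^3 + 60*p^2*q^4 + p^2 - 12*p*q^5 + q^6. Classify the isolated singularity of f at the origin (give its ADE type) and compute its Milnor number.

Type A5, Milnor number mu = 5.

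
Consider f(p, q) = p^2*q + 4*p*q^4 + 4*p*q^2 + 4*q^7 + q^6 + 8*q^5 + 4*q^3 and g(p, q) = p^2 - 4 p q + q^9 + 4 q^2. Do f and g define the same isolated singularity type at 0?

No.

The Hessian of f at 0 is [[0, 0], [0, 0]] with rank 0, so corank 2. A Groebner basis of the Jacobian ideal J(f) in C{p,q} is {p*q/2 + q^4 + q^2, p^3 - 4*p^2 - 16*p*q + 8*q^3 - 16*q^2, p^2*q + 4*p^2/3 + 16*p*q/3 - 4*q^3 + 16*q^2/3, -p^2/3 + p*q^2 - 4*p*q/3 + 2*q^3 - 4*q^2/3}; counting standard monomials gives mu = 7. Corank 2; j^3 = q*(p + 2*q)^2 has shape L^2 M (L != M), so D-series; mu = 7 gives D_7. The Hessian of g at 0 is [[2, -4], [-4, 8]] with rank 1, so corank 1. A Groebner basis of the Jacobian ideal J(g) in C{p,q} is {q^8, p - 2*q}; counting standard monomials gives mu = 8. Corank 1: A-series; mu = 8 gives A_8. f is D_7 but g is A_8, hence not right-equivalent.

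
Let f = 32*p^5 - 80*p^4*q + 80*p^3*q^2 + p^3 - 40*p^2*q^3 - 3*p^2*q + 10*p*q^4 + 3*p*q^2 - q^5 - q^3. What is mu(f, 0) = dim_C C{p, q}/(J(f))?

8

The Hessian of f at 0 has rank 0. Corank 2; j^3 = (p - q)^3 is a perfect cube, so E-series; the 5-jet and mu = 8 give E_8.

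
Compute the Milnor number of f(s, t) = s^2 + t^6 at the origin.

5

The Hessian of f at 0 is [[2, 0], [0, 0]] with rank 1, so corank 1. A Groebner basis of the Jacobian ideal J(f) in C{s,t} is {t^5, s}; counting standard monomials gives mu = 5. Corank 1: A-series; mu = 5 gives A_5.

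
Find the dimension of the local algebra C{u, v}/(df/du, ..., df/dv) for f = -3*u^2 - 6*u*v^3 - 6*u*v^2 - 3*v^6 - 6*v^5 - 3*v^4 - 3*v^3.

2

The Hessian of f at 0 is [[-6, 0], [0, 0]] with rank 1, so corank 1. A Groebner basis of the Jacobian ideal J(f) in C{u,v} is {v^2, u}; counting standard monomials gives mu = 2. Corank 1: A-series; mu = 2 gives A_2.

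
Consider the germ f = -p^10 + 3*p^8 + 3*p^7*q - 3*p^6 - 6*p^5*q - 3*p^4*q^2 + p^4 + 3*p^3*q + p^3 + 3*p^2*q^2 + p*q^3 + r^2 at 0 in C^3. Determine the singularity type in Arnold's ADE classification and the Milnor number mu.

Type E_{7}, Milnor number mu = 7.

The Hessian of f at 0 has rank 1. Corank 2; j^3 = p^3 is a perfect cube, so E-series; the 4-jet and mu = 7 give E_7.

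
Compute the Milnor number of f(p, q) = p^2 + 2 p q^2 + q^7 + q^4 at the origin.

6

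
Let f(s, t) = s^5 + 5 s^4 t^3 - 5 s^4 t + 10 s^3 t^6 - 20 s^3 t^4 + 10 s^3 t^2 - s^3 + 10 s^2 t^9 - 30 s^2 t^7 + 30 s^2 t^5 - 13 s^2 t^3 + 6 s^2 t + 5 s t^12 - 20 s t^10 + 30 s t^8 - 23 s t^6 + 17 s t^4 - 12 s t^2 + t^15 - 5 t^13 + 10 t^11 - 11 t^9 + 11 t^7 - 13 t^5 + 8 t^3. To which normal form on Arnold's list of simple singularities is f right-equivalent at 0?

E_8

The Hessian of f at 0 is [[0, 0], [0, 0]] with rank 0, so corank 2. A Groebner basis of the Jacobian ideal J(f) in C{s,t} is {-7*s^2/2 + s*t^3 + 14*s*t - 14*t^2, -2*s^2 + 8*s*t + t^4 - 8*t^2, s^3 - 12*s*t^2 + 16*t^3, s^2*t - 4*s*t^2 + 4*t^3}; counting standard monomials gives mu = 8. Corank 2; j^3 = -(s - 2*t)^3 is a perfect cube, so E-series; the 5-jet and mu = 8 give E_8.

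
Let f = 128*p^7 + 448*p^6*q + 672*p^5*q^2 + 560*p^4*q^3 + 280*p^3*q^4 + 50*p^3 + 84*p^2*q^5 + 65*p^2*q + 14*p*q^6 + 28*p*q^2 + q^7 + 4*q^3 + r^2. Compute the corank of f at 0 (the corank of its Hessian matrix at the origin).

2

Hessian at 0 has rank 1.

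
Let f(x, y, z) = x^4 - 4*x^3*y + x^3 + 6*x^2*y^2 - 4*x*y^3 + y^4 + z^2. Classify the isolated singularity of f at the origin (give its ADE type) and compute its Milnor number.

Type E_{6}, Milnor number mu = 6.

The Hessian of f at 0 has rank 1. Corank 2; j^3 = x^3 is a perfect cube, so E-series; the 4-jet and mu = 6 give E_6.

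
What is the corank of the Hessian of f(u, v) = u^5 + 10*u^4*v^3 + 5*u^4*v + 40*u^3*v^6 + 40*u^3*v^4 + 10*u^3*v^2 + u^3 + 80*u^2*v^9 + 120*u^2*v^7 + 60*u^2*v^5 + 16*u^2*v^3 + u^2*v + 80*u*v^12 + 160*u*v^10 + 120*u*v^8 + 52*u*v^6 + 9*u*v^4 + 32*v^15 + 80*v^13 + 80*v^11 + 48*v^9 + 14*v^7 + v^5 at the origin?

Hessian at 0 has rank 0.

2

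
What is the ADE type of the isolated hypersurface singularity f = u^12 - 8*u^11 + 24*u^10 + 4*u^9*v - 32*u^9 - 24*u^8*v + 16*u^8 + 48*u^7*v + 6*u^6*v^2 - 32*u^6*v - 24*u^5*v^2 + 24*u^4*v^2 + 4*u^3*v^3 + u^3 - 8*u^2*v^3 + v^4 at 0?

The Hessian of f at 0 has rank 0. Corank 2; j^3 = u^3 is a perfect cube, so E-series; the 4-jet and mu = 6 give E_6.

E_6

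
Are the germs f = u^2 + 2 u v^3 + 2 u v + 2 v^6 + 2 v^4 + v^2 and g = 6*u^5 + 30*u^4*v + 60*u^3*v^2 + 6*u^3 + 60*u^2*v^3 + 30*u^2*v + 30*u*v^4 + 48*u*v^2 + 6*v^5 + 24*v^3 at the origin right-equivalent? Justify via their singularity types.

No.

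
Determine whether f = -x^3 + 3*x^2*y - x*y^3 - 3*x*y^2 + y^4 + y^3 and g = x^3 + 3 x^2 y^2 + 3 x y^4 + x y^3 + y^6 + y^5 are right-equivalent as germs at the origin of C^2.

Yes.

The Hessian of f at 0 has rank 0. Corank 2; j^3 = -(x - y)^3 is a perfect cube, so E-series; the 4-jet and mu = 7 give E_7. The Hessian of g at 0 has rank 0. Corank 2; j^3 = x^3 is a perfect cube, so E-series; the 4-jet and mu = 7 give E_7. Both have type E_7, hence right-equivalent.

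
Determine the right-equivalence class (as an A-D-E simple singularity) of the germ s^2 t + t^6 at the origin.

The Hessian of f at 0 has rank 0. Corank 2; j^3 = s^2*t has shape L^2 M (L != M), so D-series; mu = 7 gives D_7.

D7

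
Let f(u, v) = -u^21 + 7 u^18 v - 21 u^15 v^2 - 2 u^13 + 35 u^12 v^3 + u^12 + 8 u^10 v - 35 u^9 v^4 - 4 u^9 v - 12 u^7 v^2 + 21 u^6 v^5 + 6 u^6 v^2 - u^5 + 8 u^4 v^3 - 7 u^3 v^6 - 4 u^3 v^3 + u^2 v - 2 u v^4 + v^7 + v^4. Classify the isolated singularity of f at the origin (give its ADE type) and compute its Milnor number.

Type D_{5}, Milnor number mu = 5.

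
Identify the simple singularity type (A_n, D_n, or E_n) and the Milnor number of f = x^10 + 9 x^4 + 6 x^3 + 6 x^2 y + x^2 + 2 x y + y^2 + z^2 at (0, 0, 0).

Type A_{9}, Milnor number mu = 9.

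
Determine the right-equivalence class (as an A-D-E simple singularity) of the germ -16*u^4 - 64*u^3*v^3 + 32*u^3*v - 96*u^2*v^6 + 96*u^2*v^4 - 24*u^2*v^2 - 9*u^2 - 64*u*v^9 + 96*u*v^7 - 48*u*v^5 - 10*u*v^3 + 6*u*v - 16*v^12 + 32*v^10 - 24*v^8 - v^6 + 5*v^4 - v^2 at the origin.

A_{3}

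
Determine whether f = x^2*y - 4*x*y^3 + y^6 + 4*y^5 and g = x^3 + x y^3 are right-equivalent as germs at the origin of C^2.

No.

The Hessian of f at 0 has rank 0. Corank 2; j^3 = x^2*y has shape L^2 M (L != M), so D-series; mu = 7 gives D_7. The Hessian of g at 0 has rank 0. Corank 2; j^3 = x^3 is a perfect cube, so E-series; the 4-jet and mu = 7 give E_7. f is D_7 but g is E_7, hence not right-equivalent.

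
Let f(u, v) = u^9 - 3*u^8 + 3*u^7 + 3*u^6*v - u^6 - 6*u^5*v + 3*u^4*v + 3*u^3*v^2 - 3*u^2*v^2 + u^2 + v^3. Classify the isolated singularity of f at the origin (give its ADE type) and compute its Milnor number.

Type A_2, Milnor number mu = 2.

The Hessian of f at 0 has rank 1. Corank 1: A-series; mu = 2 gives A_2.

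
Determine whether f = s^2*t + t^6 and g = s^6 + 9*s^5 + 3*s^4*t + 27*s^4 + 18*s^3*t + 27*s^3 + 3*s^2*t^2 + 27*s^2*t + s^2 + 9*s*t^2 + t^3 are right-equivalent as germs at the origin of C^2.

No.

The Hessian of f at 0 is [[0, 0], [0, 0]] with rank 0, so corank 2. A Groebner basis of the Jacobian ideal J(f) in C{s,t} is {s^2/6 + t^5, s^3, s*t}; counting standard monomials gives mu = 7. Corank 2; j^3 = s^2*t has shape L^2 M (L != M), so D-series; mu = 7 gives D_7. The Hessian of g at 0 is [[2, 0], [0, 0]] with rank 1, so corank 1. A Groebner basis of the Jacobian ideal J(g) in C{s,t} is {t^2, s}; counting standard monomials gives mu = 2. Corank 1: A-series; mu = 2 gives A_2. f is D_7 but g is A_2, hence not right-equivalent.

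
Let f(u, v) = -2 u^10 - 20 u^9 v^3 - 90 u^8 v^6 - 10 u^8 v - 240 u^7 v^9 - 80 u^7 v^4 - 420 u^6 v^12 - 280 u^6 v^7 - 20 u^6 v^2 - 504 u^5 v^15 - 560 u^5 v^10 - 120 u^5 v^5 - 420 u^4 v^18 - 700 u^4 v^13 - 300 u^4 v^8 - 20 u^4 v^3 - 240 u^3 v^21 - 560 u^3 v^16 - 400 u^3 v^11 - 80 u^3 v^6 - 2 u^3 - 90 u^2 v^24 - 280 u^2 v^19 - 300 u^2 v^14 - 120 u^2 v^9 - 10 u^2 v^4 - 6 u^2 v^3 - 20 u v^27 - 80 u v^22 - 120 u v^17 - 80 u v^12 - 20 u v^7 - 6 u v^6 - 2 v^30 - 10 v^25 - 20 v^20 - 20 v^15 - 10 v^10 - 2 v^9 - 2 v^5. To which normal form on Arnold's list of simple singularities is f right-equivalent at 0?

E8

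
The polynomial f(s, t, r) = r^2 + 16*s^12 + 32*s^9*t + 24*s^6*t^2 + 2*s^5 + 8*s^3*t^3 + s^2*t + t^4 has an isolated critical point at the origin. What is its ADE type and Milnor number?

Type D_5, Milnor number mu = 5.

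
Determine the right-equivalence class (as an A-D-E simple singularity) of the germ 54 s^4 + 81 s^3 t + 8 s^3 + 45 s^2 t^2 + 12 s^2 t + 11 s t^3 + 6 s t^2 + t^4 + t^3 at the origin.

E_7

The Hessian of f at 0 is [[0, 0], [0, 0]] with rank 0, so corank 2. A Groebner basis of the Jacobian ideal J(f) in C{s,t} is {256*s^2/3 + 256*s*t/3 + t^4 - 8*t^3/9 + 64*t^2/3, s^3 + 20*s^2/3 + 20*s*t/3 + t^3/18 + 5*t^2/3, s^2*t - 88*s^2/9 - 88*s*t/9 - 4*t^3/27 - 22*t^2/9, 32*s^2/3 + s*t^2 + 32*s*t/3 + 7*t^3/18 + 8*t^2/3}; counting standard monomials gives mu = 7. Corank 2; j^3 = (2*s + t)^3 is a perfect cube, so E-series; the 4-jet and mu = 7 give E_7.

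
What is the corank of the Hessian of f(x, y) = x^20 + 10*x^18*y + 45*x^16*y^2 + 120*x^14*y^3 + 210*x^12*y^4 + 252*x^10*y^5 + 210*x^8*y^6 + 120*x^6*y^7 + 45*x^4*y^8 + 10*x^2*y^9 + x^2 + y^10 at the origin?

1

Hessian at 0 has rank 1.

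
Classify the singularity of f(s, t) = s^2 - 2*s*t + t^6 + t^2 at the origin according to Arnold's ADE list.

The Hessian of f at 0 has rank 1. Corank 1: A-series; mu = 5 gives A_5.

A_5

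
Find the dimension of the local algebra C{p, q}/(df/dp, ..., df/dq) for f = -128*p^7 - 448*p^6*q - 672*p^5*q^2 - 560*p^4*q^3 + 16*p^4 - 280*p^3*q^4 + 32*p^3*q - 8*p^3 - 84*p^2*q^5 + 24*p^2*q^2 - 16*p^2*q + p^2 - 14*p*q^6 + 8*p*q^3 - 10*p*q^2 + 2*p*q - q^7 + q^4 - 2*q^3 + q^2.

6

The Hessian of f at 0 is [[2, 2], [2, 2]] with rank 1, so corank 1. A Groebner basis of the Jacobian ideal J(f) in C{p,q} is {7*p*q/3 + 5*p/12 + q^4 - 2*q^3/3 + 23*q^2/12 + 5*q/12, p*q^2 + 2*p*q/3 + p/12 + 2*q^3/3 + 7*q^2/12 + q/12, p^2 + p*q - p/4 + q^2/4 - q/4}; counting standard monomials gives mu = 6. Corank 1: A-series; mu = 6 gives A_6.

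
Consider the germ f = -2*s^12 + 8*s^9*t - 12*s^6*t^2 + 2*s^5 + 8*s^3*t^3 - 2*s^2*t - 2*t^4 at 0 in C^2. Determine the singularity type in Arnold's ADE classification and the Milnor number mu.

Type D_5, Milnor number mu = 5.

The Hessian of f at 0 is [[0, 0], [0, 0]] with rank 0, so corank 2. A Groebner basis of the Jacobian ideal J(f) in C{s,t} is {s^3, s^2/4 + t^3, s*t}; counting standard monomials gives mu = 5. Corank 2; j^3 = -2*s^2*t has shape L^2 M (L != M), so D-series; mu = 5 gives D_5.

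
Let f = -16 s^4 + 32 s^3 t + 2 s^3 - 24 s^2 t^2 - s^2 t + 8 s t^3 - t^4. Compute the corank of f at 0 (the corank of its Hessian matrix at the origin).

2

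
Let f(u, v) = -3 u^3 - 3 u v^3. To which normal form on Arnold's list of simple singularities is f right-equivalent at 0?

E_7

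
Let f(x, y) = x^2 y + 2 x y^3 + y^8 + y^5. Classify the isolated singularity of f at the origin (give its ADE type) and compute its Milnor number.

Type D_{9}, Milnor number mu = 9.

The Hessian of f at 0 is [[0, 0], [0, 0]] with rank 0, so corank 2. A Groebner basis of the Jacobian ideal J(f) in C{x,y} is {x^4, x^3*y - x^2/8 - x*y^2/8, x^3 + x^2*y^2, x*y + y^3}; counting standard monomials gives mu = 9. Corank 2; j^3 = x^2*y has shape L^2 M (L != M), so D-series; mu = 9 gives D_9.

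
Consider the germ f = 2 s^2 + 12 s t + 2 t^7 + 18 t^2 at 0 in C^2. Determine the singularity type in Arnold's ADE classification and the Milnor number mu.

The Hessian of f at 0 has rank 1. Corank 1: A-series; mu = 6 gives A_6.

Type A6, Milnor number mu = 6.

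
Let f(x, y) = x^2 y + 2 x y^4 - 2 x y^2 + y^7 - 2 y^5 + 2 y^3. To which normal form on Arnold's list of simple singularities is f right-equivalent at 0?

D4

The Hessian of f at 0 has rank 0. Corank 2; j^3 = y*(x^2 - 2*x*y + 2*y^2) splits into three distinct lines over C (the quadratic factor has nonzero discriminant), so D_4.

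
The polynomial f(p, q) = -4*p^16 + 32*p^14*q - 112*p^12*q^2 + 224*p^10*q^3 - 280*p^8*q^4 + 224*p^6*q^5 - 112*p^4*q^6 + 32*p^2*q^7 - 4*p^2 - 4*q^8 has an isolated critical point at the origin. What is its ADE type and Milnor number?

Type A_{7}, Milnor number mu = 7.

The Hessian of f at 0 has rank 1. Corank 1: A-series; mu = 7 gives A_7.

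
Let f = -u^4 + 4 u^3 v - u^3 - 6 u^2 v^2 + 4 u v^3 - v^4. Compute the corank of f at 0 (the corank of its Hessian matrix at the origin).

2

Hessian at 0 has rank 0.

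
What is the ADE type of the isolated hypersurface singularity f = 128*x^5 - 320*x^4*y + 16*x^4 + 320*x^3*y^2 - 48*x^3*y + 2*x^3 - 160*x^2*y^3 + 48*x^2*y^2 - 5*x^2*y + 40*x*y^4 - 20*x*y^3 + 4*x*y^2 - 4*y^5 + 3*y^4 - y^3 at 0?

D_{5}

The Hessian of f at 0 is [[0, 0], [0, 0]] with rank 0, so corank 2. A Groebner basis of the Jacobian ideal J(f) in C{x,y} is {x*y^2 + x*y/10 - y^2/10, x*y/10 + y^3 - y^2/10, x^2 - 8*x*y/5 + 3*y^2/5}; counting standard monomials gives mu = 5. Corank 2; j^3 = (x - y)^2*(2*x - y) has shape L^2 M (L != M), so D-series; mu = 5 gives D_5.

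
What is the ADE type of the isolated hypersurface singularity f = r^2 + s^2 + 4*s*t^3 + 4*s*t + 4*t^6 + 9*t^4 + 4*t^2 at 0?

A_{3}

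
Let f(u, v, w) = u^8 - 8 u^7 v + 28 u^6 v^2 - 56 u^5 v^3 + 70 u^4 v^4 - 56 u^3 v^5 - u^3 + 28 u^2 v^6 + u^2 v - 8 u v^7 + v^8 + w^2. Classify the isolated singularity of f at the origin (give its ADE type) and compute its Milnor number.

The Hessian of f at 0 has rank 1. Corank 2; j^3 = -u^2*(u - v) has shape L^2 M (L != M), so D-series; mu = 9 gives D_9.

Type D_{9}, Milnor number mu = 9.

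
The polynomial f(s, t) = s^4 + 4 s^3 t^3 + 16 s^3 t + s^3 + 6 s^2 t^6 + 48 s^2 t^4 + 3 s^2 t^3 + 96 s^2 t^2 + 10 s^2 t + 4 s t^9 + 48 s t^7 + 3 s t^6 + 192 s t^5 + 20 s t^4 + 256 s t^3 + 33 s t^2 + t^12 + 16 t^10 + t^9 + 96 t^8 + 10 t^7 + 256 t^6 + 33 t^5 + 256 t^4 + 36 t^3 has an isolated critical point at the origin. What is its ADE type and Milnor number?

Type D_{5}, Milnor number mu = 5.

The Hessian of f at 0 has rank 0. Corank 2; j^3 = (s + 3*t)^2*(s + 4*t) has shape L^2 M (L != M), so D-series; mu = 5 gives D_5.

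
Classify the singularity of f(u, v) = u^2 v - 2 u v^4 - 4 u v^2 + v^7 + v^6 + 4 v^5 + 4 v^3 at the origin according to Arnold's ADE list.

The Hessian of f at 0 has rank 0. Corank 2; j^3 = v*(u - 2*v)^2 has shape L^2 M (L != M), so D-series; mu = 7 gives D_7.

D_7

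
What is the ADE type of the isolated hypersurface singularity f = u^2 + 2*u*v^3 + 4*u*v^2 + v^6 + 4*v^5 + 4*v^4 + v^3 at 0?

A2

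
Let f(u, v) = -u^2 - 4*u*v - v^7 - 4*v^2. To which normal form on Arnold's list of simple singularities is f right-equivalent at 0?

A_{6}

The Hessian of f at 0 is [[-2, -4], [-4, -8]] with rank 1, so corank 1. A Groebner basis of the Jacobian ideal J(f) in C{u,v} is {v^6, u + 2*v}; counting standard monomials gives mu = 6. Corank 1: A-series; mu = 6 gives A_6.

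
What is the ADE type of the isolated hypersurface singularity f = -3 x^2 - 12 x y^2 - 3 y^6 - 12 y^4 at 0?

A_5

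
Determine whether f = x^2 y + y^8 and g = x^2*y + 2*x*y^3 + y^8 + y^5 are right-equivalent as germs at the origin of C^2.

Yes.

The Hessian of f at 0 is [[0, 0], [0, 0]] with rank 0, so corank 2. A Groebner basis of the Jacobian ideal J(f) in C{x,y} is {x^2/8 + y^7, x^3, x*y}; counting standard monomials gives mu = 9. Corank 2; j^3 = x^2*y has shape L^2 M (L != M), so D-series; mu = 9 gives D_9. The Hessian of g at 0 is [[0, 0], [0, 0]] with rank 0, so corank 2. A Groebner basis of the Jacobian ideal J(g) in C{x,y} is {x^4, x^3*y - x^2/8 - x*y^2/8, x^3 + x^2*y^2, x*y + y^3}; counting standard monomials gives mu = 9. Corank 2; j^3 = x^2*y has shape L^2 M (L != M), so D-series; mu = 9 gives D_9. Both have type D_9, hence right-equivalent.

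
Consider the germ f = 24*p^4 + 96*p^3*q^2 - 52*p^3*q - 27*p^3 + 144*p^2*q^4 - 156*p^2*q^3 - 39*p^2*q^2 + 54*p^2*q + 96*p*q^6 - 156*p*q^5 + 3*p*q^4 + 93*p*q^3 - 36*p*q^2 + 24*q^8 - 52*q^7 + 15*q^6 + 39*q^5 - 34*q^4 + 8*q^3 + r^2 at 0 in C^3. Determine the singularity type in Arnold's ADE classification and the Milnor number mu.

The Hessian of f at 0 has rank 1. Corank 2; j^3 = -(3*p - 2*q)^3 is a perfect cube, so E-series; the 4-jet and mu = 7 give E_7.

Type E_{7}, Milnor number mu = 7.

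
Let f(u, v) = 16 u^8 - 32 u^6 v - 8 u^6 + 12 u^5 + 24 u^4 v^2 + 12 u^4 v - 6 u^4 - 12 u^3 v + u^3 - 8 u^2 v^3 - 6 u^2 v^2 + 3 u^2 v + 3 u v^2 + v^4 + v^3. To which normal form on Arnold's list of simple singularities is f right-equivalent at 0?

The Hessian of f at 0 is [[0, 0], [0, 0]] with rank 0, so corank 2. A Groebner basis of the Jacobian ideal J(f) in C{u,v} is {u^3 - 3*u^2/4 - 3*u*v/2 - 3*v^2/4, u^2*v + u^2/2 + u*v + v^2/2, -u^2/4 + u*v^2 - u*v/2 - v^2/4, v^3}; counting standard monomials gives mu = 6. Corank 2; j^3 = (u + v)^3 is a perfect cube, so E-series; the 4-jet and mu = 6 give E_6.

E_6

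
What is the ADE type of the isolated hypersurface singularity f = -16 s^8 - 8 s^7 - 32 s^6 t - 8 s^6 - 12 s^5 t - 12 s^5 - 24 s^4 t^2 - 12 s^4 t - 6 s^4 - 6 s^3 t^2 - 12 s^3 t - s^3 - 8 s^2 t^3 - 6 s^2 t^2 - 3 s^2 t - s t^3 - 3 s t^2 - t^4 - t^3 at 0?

E_{7}

The Hessian of f at 0 is [[0, 0], [0, 0]] with rank 0, so corank 2. A Groebner basis of the Jacobian ideal J(f) in C{s,t} is {3*s^2/2 + 3*s*t + t^4 + t^3/2 + 3*t^2/2, s^3 - 15*s^2/2 - 15*s*t - 3*t^3/2 - 15*t^2/2, s^2*t + 11*s^2/2 + 11*s*t + 5*t^3/6 + 11*t^2/2, -3*s^2 + s*t^2 - 6*s*t - 3*t^2}; counting standard monomials gives mu = 7. Corank 2; j^3 = -(s + t)^3 is a perfect cube, so E-series; the 4-jet and mu = 7 give E_7.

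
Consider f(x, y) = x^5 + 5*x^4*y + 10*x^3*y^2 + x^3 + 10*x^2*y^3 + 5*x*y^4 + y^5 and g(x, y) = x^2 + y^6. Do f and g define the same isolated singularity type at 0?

The Hessian of f at 0 has rank 0. Corank 2; j^3 = x^3 is a perfect cube, so E-series; the 5-jet and mu = 8 give E_8. The Hessian of g at 0 has rank 1. Corank 1: A-series; mu = 5 gives A_5. f is E_8 but g is A_5, hence not right-equivalent.

No.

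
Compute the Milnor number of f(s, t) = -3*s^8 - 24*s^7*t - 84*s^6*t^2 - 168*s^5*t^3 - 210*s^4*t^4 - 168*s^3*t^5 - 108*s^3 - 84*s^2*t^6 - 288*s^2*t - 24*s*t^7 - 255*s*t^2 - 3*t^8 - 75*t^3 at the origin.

9

The Hessian of f at 0 has rank 0. Corank 2; j^3 = -3*(s + t)*(6*s + 5*t)^2 has shape L^2 M (L != M), so D-series; mu = 9 gives D_9.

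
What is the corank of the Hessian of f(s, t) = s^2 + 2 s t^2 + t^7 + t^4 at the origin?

1

Hessian at 0 has rank 1.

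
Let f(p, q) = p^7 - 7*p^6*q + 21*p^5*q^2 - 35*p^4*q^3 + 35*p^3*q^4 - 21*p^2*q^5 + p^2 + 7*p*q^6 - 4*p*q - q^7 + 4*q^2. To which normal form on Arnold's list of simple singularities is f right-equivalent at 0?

A_{6}

The Hessian of f at 0 is [[2, -4], [-4, 8]] with rank 1, so corank 1. A Groebner basis of the Jacobian ideal J(f) in C{p,q} is {q^6, p - 2*q}; counting standard monomials gives mu = 6. Corank 1: A-series; mu = 6 gives A_6.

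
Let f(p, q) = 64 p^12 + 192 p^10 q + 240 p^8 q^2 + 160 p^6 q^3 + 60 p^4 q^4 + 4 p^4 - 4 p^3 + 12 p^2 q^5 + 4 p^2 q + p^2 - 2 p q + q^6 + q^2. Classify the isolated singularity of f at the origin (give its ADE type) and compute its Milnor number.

Type A_{5}, Milnor number mu = 5.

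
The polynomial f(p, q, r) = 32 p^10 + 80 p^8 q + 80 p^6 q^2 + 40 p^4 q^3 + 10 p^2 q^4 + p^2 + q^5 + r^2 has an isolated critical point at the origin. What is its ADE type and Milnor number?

Type A_4, Milnor number mu = 4.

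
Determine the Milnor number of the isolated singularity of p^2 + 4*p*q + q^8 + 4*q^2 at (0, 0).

7

The Hessian of f at 0 has rank 1. Corank 1: A-series; mu = 7 gives A_7.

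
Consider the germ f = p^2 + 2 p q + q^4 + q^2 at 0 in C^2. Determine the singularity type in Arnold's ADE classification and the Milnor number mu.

Type A_{3}, Milnor number mu = 3.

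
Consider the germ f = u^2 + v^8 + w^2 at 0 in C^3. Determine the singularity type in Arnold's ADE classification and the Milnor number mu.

Type A7, Milnor number mu = 7.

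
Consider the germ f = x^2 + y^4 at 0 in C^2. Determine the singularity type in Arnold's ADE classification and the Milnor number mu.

The Hessian of f at 0 has rank 1. Corank 1: A-series; mu = 3 gives A_3.

Type A_{3}, Milnor number mu = 3.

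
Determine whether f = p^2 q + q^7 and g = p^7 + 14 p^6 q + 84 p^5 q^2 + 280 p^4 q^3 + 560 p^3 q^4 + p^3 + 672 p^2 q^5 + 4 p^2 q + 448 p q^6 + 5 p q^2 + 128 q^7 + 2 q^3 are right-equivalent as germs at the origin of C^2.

Yes.

The Hessian of f at 0 has rank 0. Corank 2; j^3 = p^2*q has shape L^2 M (L != M), so D-series; mu = 8 gives D_8. The Hessian of g at 0 has rank 0. Corank 2; j^3 = (p + q)^2*(p + 2*q) has shape L^2 M (L != M), so D-series; mu = 8 gives D_8. Both have type D_8, hence right-equivalent.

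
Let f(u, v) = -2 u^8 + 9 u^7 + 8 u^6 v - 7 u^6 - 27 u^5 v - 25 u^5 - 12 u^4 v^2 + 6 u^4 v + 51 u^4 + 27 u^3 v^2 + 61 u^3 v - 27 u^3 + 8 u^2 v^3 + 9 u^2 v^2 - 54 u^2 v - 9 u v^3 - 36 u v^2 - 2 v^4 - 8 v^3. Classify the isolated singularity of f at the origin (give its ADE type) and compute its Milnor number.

Type E_{7}, Milnor number mu = 7.

The Hessian of f at 0 has rank 0. Corank 2; j^3 = -(3*u + 2*v)^3 is a perfect cube, so E-series; the 4-jet and mu = 7 give E_7.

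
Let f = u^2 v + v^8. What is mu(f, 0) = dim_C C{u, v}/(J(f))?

9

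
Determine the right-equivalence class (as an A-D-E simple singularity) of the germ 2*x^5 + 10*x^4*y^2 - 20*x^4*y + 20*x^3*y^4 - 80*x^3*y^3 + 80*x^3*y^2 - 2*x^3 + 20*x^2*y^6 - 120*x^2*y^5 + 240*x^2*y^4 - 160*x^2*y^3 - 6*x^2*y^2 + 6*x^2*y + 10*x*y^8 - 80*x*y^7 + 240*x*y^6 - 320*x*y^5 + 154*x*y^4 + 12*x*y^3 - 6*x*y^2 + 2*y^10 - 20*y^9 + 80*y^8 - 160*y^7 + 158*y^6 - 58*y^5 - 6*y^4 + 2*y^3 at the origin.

E8

The Hessian of f at 0 has rank 0. Corank 2; j^3 = -2*(x - y)^3 is a perfect cube, so E-series; the 5-jet and mu = 8 give E_8.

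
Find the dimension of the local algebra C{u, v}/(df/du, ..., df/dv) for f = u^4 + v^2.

The Hessian of f at 0 has rank 1. Corank 1: A-series; mu = 3 gives A_3.

3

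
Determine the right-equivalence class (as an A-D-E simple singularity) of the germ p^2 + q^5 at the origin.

The Hessian of f at 0 is [[2, 0], [0, 0]] with rank 1, so corank 1. A Groebner basis of the Jacobian ideal J(f) in C{p,q} is {q^4, p}; counting standard monomials gives mu = 4. Corank 1: A-series; mu = 4 gives A_4.

A_{4}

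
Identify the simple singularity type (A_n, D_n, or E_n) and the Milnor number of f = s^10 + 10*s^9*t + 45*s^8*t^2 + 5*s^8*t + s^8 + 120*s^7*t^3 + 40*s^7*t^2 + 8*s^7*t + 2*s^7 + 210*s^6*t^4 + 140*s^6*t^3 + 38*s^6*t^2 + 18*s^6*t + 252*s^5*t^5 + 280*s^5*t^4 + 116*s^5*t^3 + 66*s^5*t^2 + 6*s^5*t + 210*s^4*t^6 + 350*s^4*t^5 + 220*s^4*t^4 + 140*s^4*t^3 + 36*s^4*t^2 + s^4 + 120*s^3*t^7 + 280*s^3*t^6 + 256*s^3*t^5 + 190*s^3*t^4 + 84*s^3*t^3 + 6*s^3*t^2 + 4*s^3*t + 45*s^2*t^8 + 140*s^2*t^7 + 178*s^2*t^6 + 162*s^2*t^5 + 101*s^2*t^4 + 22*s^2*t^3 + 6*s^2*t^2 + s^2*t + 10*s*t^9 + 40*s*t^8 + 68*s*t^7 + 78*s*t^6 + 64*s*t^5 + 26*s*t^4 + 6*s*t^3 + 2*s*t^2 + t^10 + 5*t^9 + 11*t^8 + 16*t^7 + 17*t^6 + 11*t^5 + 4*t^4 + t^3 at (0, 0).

Type D_5, Milnor number mu = 5.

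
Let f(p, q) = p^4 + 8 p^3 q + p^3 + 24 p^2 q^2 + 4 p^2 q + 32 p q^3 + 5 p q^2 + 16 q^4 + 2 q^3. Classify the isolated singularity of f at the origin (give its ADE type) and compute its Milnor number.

The Hessian of f at 0 has rank 0. Corank 2; j^3 = (p + q)^2*(p + 2*q) has shape L^2 M (L != M), so D-series; mu = 5 gives D_5.

Type D_5, Milnor number mu = 5.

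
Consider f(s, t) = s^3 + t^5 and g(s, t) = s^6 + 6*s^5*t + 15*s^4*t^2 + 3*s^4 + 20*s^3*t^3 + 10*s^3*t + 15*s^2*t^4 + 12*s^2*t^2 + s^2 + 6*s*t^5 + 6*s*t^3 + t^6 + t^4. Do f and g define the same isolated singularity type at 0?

The Hessian of f at 0 has rank 0. Corank 2; j^3 = s^3 is a perfect cube, so E-series; the 5-jet and mu = 8 give E_8. The Hessian of g at 0 has rank 1. Corank 1: A-series; mu = 3 gives A_3. f is E_8 but g is A_3, hence not right-equivalent.

No.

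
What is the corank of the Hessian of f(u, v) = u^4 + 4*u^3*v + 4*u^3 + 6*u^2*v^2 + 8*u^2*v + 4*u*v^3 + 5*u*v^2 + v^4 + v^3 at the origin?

2

Hessian at 0 has rank 0.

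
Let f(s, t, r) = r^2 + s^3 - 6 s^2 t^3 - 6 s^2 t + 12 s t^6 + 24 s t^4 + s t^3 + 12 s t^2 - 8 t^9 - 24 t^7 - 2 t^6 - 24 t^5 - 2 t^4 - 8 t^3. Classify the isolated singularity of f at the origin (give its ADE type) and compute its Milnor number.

The Hessian of f at 0 is [[0, 0, 0], [0, 0, 0], [0, 0, 2]] with rank 1, so corank 2. A Groebner basis of the Jacobian ideal J(f) in C{s,t,r} is {s^3 - 6*s^2*t - 48*s^2 + 192*s*t - 192*t^2, 6*s^2 + s*t^2 - 24*s*t + 24*t^2, 3*s^2 - 12*s*t + t^3 + 12*t^2, r}; counting standard monomials gives mu = 7. Corank 2; j^3 = (s - 2*t)^3 is a perfect cube, so E-series; the 4-jet and mu = 7 give E_7.

Type E_{7}, Milnor number mu = 7.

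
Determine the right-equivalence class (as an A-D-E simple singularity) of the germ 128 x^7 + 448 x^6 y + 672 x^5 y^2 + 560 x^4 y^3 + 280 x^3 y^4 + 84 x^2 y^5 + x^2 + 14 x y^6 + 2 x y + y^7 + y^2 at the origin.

A_{6}

The Hessian of f at 0 has rank 1. Corank 1: A-series; mu = 6 gives A_6.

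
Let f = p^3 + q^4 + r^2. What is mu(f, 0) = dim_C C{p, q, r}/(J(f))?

6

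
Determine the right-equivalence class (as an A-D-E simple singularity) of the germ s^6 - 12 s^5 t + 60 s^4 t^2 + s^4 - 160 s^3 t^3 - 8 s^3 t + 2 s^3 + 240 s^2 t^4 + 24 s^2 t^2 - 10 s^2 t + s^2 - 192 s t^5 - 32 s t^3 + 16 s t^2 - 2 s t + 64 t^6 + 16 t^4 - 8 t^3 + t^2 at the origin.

A_5

The Hessian of f at 0 is [[2, -2], [-2, 2]] with rank 1, so corank 1. A Groebner basis of the Jacobian ideal J(f) in C{s,t} is {s*t^2 + 7*s*t - 3*s - 10*t^2 + 3*t, 5*s*t - 2*s + t^3 - 7*t^2 + 2*t, s^2 - 4*s*t + s + 4*t^2 - t}; counting standard monomials gives mu = 5. Corank 1: A-series; mu = 5 gives A_5.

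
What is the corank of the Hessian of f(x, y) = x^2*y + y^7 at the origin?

2

The Hessian at 0 is [[0, 0], [0, 0]] of rank 0; hence corank 2.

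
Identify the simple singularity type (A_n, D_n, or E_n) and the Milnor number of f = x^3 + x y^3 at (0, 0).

The Hessian of f at 0 is [[0, 0], [0, 0]] with rank 0, so corank 2. A Groebner basis of the Jacobian ideal J(f) in C{x,y} is {x^3, x*y^2, 3*x^2 + y^3}; counting standard monomials gives mu = 7. Corank 2; j^3 = x^3 is a perfect cube, so E-series; the 4-jet and mu = 7 give E_7.

Type E_{7}, Milnor number mu = 7.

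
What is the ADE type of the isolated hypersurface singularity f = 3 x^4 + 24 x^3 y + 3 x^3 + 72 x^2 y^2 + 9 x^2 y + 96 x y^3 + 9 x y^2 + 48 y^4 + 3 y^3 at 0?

E_{6}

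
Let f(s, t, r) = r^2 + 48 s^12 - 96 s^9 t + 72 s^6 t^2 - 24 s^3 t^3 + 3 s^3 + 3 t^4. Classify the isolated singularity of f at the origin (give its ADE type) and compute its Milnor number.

Type E_{6}, Milnor number mu = 6.

The Hessian of f at 0 has rank 1. Corank 2; j^3 = 3*s^3 is a perfect cube, so E-series; the 4-jet and mu = 6 give E_6.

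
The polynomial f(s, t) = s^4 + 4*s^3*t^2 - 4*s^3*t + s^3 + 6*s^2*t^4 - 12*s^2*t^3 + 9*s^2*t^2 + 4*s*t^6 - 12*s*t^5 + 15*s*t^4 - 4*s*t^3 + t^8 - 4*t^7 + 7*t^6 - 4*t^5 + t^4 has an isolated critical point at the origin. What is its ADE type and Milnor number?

The Hessian of f at 0 is [[0, 0], [0, 0]] with rank 0, so corank 2. A Groebner basis of the Jacobian ideal J(f) in C{s,t} is {s^3, s^2*t, s^2/2 + s*t^2, 3*s^2/2 + t^3}; counting standard monomials gives mu = 6. Corank 2; j^3 = s^3 is a perfect cube, so E-series; the 4-jet and mu = 6 give E_6.

Type E_6, Milnor number mu = 6.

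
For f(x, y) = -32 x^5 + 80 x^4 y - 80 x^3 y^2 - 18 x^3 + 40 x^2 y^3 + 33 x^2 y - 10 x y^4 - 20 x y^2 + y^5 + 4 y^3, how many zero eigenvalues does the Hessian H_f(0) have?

2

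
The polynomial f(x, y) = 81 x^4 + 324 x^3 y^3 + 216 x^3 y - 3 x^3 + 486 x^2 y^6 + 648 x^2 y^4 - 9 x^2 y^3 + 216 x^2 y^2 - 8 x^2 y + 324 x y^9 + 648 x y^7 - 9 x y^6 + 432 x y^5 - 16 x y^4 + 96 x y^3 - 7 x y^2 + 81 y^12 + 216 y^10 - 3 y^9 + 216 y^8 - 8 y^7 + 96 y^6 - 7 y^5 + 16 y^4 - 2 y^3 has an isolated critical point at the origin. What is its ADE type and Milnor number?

Type D_5, Milnor number mu = 5.

The Hessian of f at 0 is [[0, 0], [0, 0]] with rank 0, so corank 2. A Groebner basis of the Jacobian ideal J(f) in C{x,y} is {x*y^2 - x*y/12 - y^2/12, x*y/12 + y^3 + y^2/12, x^2 + 5*x*y/3 + 2*y^2/3}; counting standard monomials gives mu = 5. Corank 2; j^3 = -(x + y)^2*(3*x + 2*y) has shape L^2 M (L != M), so D-series; mu = 5 gives D_5.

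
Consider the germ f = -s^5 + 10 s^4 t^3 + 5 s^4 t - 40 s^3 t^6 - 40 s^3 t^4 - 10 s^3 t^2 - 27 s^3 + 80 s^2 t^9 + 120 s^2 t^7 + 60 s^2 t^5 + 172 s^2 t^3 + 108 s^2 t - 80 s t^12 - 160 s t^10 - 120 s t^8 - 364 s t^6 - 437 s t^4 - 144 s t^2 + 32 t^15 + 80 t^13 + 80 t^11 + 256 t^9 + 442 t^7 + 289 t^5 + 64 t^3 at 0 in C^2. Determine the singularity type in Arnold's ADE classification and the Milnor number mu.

Type E_8, Milnor number mu = 8.

The Hessian of f at 0 is [[0, 0], [0, 0]] with rank 0, so corank 2. A Groebner basis of the Jacobian ideal J(f) in C{s,t} is {15*s^2/4 + s*t^3 - 10*s*t + 20*t^2/3, 3*s^2 - 8*s*t + t^4 + 16*t^2/3, s^3 - 16*s*t^2/3 + 128*t^3/27, s^2*t - 8*s*t^2/3 + 16*t^3/9}; counting standard monomials gives mu = 8. Corank 2; j^3 = -(3*s - 4*t)^3 is a perfect cube, so E-series; the 5-jet and mu = 8 give E_8.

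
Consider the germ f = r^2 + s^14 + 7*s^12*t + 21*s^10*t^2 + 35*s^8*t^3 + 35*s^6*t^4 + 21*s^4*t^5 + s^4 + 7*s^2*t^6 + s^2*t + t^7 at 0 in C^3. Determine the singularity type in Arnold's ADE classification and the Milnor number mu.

The Hessian of f at 0 is [[0, 0, 0], [0, 0, 0], [0, 0, 2]] with rank 1, so corank 2. A Groebner basis of the Jacobian ideal J(f) in C{s,t,r} is {s^2/7 + t^6, s^3, s*t, r}; counting standard monomials gives mu = 8. Corank 2; j^3 = s^2*t has shape L^2 M (L != M), so D-series; mu = 8 gives D_8.

Type D_{8}, Milnor number mu = 8.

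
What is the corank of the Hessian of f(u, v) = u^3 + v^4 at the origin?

Hessian at 0 has rank 0.

2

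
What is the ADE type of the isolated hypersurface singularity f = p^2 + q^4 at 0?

A_{3}

The Hessian of f at 0 has rank 1. Corank 1: A-series; mu = 3 gives A_3.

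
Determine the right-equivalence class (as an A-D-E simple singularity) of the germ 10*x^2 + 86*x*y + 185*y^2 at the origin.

The Hessian of f at 0 has rank 2. Corank 0: nondegenerate Morse point, so A_1.

A_{1}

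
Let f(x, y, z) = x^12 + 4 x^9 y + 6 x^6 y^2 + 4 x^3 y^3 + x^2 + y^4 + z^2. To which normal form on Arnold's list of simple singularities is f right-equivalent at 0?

The Hessian of f at 0 has rank 2. Corank 1: A-series; mu = 3 gives A_3.

A_3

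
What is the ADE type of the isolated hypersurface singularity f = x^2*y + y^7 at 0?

The Hessian of f at 0 has rank 0. Corank 2; j^3 = x^2*y has shape L^2 M (L != M), so D-series; mu = 8 gives D_8.

D_8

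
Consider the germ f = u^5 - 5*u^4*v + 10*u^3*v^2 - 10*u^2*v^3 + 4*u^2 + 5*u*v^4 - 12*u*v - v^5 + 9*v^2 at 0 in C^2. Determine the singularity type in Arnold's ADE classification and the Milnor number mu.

The Hessian of f at 0 has rank 1. Corank 1: A-series; mu = 4 gives A_4.

Type A_4, Milnor number mu = 4.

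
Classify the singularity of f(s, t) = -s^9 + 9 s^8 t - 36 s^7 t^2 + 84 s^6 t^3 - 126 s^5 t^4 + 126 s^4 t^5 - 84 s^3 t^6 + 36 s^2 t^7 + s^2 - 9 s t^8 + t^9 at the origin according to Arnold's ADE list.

The Hessian of f at 0 has rank 1. Corank 1: A-series; mu = 8 gives A_8.

A8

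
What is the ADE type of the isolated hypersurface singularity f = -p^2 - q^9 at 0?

A_8

The Hessian of f at 0 has rank 1. Corank 1: A-series; mu = 8 gives A_8.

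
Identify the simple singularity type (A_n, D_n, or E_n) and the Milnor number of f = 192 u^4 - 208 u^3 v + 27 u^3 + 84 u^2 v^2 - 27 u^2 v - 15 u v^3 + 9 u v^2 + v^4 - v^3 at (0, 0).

Type E_7, Milnor number mu = 7.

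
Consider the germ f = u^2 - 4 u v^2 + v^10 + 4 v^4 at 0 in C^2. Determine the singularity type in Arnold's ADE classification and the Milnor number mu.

The Hessian of f at 0 has rank 1. Corank 1: A-series; mu = 9 gives A_9.

Type A_9, Milnor number mu = 9.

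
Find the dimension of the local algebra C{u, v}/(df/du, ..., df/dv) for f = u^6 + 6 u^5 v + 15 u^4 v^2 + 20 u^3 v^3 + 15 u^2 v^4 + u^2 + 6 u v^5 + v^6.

5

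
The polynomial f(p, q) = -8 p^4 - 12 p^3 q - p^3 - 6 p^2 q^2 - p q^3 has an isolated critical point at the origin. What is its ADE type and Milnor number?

Type E_7, Milnor number mu = 7.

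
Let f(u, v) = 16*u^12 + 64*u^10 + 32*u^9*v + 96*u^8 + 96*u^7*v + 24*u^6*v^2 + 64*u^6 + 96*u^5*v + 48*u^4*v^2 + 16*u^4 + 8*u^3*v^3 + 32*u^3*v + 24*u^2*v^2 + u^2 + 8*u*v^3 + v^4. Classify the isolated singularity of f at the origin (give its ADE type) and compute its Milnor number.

Type A3, Milnor number mu = 3.

The Hessian of f at 0 has rank 1. Corank 1: A-series; mu = 3 gives A_3.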